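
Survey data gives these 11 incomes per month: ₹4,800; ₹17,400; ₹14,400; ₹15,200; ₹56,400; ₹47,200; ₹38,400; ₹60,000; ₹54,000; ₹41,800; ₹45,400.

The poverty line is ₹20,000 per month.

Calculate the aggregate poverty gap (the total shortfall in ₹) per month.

₹28,200

Below the line: ₹4,800, ₹14,400, ₹15,200, ₹17,400 (q = 4 of N = 11).
Individual gaps: 20000−4800 = 15200; 20000−14400 = 5600; 20000−15200 = 4800; 20000−17400 = 2600.
Aggregate gap = ₹28,200.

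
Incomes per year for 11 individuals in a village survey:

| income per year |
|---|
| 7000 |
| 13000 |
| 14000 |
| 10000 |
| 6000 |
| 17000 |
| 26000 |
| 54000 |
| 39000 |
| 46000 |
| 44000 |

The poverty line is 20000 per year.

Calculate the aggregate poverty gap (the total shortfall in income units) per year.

Below the line: 6000, 7000, 10000, 13000, 14000, 17000 (q = 6 of N = 11).
Individual gaps: 20000−6000 = 14000; 20000−7000 = 13000; 20000−10000 = 10000; 20000−13000 = 7000; 20000−14000 = 6000; 20000−17000 = 3000.
Aggregate gap = 53000.

53000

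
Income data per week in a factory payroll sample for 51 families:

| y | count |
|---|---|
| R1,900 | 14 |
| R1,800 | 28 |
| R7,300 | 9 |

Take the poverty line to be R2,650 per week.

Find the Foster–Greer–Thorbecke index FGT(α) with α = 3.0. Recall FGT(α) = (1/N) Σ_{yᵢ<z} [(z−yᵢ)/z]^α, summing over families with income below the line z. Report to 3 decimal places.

Below the line: 28×R1,800, 14×R1,900 (q = 42 of N = 51).
Normalized shortfalls: (2650−1800)/2650 = 0.3208 (×28); (2650−1900)/2650 = 0.2830 (×14).
Raised to α = 3.0: 0.03300 (×28); 0.02267 (×14).
Sum = 1.241387; FGT(3.0) = 1.241387 / 51 = 0.024.

0.024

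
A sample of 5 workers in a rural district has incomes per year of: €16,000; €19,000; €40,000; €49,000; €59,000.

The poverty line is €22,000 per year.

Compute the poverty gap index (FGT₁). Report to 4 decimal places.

0.0818

Below z: €16,000, €19,000 (q = 2 of N = 5).
Relative gaps: (22000−16000)/22000 = 0.2727; (22000−19000)/22000 = 0.1364.
Σ = 0.409091. Dividing by the full population N = 5 gives P₁ = 0.0818.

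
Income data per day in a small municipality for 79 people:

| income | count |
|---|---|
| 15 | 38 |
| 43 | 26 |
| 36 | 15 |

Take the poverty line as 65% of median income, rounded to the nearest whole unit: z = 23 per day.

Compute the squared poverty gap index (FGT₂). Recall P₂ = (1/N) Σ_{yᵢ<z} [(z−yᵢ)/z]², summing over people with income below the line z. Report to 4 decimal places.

Below the line: 38×15 (q = 38 of N = 79).
Normalized shortfalls: (23−15)/23 = 0.3478 (×38).
Squared: 0.1210 (×38).
Sum = 4.597353; P₂ = 4.597353 / 79 = 0.0582.

0.0582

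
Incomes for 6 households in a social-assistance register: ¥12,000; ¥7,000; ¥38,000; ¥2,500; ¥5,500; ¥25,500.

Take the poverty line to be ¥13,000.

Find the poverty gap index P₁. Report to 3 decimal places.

0.321

Below the line: ¥2,500, ¥5,500, ¥7,000, ¥12,000 (q = 4 of N = 6).
Normalized shortfalls: (13000−2500)/13000 = 0.8077; (13000−5500)/13000 = 0.5769; (13000−7000)/13000 = 0.4615; (13000−12000)/13000 = 0.0769.
Σ = 1.923077. Dividing by the full population N = 6 gives P₁ = 0.321.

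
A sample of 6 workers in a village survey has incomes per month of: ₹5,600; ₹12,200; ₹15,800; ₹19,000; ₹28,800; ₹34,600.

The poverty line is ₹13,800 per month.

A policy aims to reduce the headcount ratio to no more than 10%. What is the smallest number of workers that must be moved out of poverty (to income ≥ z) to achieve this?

2

Currently q = 2 of N = 6 are below the line (H = 0.333).
A headcount ratio of at most 10% allows at most ⌊0.10 × 6⌋ = 0 poor workers.
So at least 2 − 0 = 2 must be lifted.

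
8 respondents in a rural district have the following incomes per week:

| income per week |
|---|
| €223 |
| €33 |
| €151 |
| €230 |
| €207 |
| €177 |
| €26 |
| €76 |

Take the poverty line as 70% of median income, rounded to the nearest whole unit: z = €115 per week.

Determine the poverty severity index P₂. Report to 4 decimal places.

Below the line: €26, €33, €76 (q = 3 of N = 8).
Gap ratios (z−y)/z: (115−26)/115 = 0.7739; (115−33)/115 = 0.7130; (115−76)/115 = 0.3391.
Squared: 0.5989; 0.5084; 0.1150.
Sum = 1.222382; P₂ = 1.222382 / 8 = 0.1528.

0.1528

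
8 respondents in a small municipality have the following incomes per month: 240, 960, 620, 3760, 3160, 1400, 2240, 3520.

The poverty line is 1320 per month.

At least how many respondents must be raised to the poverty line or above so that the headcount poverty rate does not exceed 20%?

Currently q = 3 of N = 8 are below the line (H = 0.375).
A headcount ratio of at most 20% allows at most ⌊0.20 × 8⌋ = 1 poor respondents.
So at least 3 − 1 = 2 must be lifted.

2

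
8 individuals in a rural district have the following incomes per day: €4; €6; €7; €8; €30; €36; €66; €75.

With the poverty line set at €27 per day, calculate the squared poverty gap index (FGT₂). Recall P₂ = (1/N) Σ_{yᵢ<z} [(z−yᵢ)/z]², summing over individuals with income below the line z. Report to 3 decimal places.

0.297

Below z: €4, €6, €7, €8 (q = 4 of N = 8).
Relative gaps: (27−4)/27 = 0.8519; (27−6)/27 = 0.7778; (27−7)/27 = 0.7407; (27−8)/27 = 0.7037.
Squared: 0.7257; 0.6049; 0.5487; 0.4952.
Sum = 2.374486; P₂ = 2.374486 / 8 = 0.297.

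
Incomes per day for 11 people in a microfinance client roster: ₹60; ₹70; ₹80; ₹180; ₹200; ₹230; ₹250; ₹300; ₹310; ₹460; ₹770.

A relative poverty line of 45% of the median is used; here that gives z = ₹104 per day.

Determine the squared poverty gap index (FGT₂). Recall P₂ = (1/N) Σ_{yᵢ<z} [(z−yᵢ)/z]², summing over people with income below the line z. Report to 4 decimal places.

Poor units: ₹60, ₹70, ₹80 (q = 3 of N = 11).
Gap ratios (z−y)/z: (104−60)/104 = 0.4231; (104−70)/104 = 0.3269; (104−80)/104 = 0.2308.
Squared: 0.1790; 0.1069; 0.0533.
Sum = 0.339127; P₂ = 0.339127 / 11 = 0.0308.

0.0308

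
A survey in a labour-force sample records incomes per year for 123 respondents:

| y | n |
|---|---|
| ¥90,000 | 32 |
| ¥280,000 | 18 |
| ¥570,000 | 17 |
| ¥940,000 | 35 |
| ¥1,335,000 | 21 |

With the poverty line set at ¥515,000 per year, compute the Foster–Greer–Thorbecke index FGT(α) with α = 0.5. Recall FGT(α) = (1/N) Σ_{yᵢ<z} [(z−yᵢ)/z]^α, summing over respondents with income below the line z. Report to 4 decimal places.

0.3352

Poor units: 32×¥90,000, 18×¥280,000 (q = 50 of N = 123).
Gap ratios (z−y)/z: (515000−90000)/515000 = 0.8252 (×32); (515000−280000)/515000 = 0.4563 (×18).
Raised to α = 0.5: 0.90843 (×32); 0.67551 (×18).
Sum = 41.228858; FGT(0.5) = 41.228858 / 123 = 0.3352.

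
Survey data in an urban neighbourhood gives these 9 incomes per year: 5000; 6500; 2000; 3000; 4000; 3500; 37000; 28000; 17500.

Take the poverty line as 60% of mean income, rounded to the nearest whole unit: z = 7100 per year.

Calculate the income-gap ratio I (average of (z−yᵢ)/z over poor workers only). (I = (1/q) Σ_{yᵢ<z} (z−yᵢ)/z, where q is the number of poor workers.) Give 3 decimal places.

0.437

Poor units: 2000, 3000, 3500, 4000, 5000, 6500 (q = 6 of N = 9).
Shortfall ratios (z−y)/z: 0.7183, 0.5775, 0.5070, 0.4366, 0.2958, 0.0845; sum = 2.619718.
I averages over the q = 6 poor units only: 2.619718 / 6 = 0.437.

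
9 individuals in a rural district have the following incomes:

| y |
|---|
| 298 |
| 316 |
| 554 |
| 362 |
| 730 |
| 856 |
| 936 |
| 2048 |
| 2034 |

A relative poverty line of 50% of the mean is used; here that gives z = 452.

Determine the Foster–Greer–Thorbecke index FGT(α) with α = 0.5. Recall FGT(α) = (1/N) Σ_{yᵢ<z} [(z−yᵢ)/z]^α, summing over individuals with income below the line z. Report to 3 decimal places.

0.175

Incomes under z: 298, 316, 362 (q = 3 of N = 9).
Shortfall ratios: (452−298)/452 = 0.3407; (452−316)/452 = 0.3009; (452−362)/452 = 0.1991.
Raised to α = 0.5: 0.58370; 0.54853; 0.44622.
Sum = 1.578455; FGT(0.5) = 1.578455 / 9 = 0.175.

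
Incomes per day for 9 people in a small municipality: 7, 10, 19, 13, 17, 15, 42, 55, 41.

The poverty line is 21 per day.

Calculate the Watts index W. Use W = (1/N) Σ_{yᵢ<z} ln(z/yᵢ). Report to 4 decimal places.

Poor units: 7, 10, 13, 15, 17, 19 (q = 6 of N = 9).
ln(z/y) terms: ln(21/7) = 1.0986; ln(21/10) = 0.7419; ln(21/13) = 0.4796; ln(21/15) = 0.3365; ln(21/17) = 0.2113; ln(21/19) = 0.1001.
W = 2.967988 / 9 = 0.3298.

0.3298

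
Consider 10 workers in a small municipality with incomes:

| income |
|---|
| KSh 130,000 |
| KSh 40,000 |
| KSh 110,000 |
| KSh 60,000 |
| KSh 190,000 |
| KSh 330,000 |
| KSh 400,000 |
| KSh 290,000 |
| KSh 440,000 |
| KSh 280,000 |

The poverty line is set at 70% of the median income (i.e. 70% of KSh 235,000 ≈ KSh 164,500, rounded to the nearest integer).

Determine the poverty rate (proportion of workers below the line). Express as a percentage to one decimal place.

4 of the 10 workers have income below KSh 164,500.
H = 4/10 = 40.0%.

40.0%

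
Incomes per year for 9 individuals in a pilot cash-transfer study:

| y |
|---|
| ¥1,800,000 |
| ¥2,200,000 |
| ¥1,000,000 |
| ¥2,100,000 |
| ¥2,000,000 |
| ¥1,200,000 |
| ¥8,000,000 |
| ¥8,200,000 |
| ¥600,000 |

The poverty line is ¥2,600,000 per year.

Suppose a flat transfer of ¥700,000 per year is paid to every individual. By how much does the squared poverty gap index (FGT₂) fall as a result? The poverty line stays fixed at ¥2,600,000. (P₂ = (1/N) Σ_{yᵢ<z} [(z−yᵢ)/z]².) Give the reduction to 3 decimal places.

Before: below the line — ¥600,000, ¥1,000,000, ¥1,200,000, ¥1,800,000, ¥2,000,000, ¥2,100,000, ¥2,200,000; squared poverty gap index (FGT₂) = 0.16321.
After the ¥700,000 transfer: below the line — ¥1,300,000, ¥1,700,000, ¥1,900,000, ¥2,500,000; squared poverty gap index (FGT₂) = 0.04931.
Reduction = 0.16321 − 0.04931 = 0.114.

0.114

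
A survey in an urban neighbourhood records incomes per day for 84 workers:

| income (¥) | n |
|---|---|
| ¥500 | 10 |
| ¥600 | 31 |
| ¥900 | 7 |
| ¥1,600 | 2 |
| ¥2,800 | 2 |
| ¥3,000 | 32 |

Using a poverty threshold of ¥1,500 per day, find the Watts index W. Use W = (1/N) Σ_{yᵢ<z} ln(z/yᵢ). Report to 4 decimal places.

Poor units: 10×¥500, 31×¥600, 7×¥900 (q = 48 of N = 84).
Log gaps: ln(1500/500) = 1.0986 (×10); ln(1500/600) = 0.9163 (×31); ln(1500/900) = 0.5108 (×7).
W = 42.966915 / 84 = 0.5115.

0.5115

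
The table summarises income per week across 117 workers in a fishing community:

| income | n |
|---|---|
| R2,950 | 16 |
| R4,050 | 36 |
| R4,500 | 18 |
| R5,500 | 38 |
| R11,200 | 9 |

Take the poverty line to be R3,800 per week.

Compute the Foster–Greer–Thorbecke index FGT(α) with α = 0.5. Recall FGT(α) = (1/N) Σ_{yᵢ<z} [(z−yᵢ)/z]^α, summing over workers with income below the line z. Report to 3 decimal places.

Below z: 16×R2,950 (q = 16 of N = 117).
Gap ratios (z−y)/z: (3800−2950)/3800 = 0.2237 (×16).
Raised to α = 0.5: 0.47295 (×16).
Sum = 7.567242; FGT(0.5) = 7.567242 / 117 = 0.065.

0.065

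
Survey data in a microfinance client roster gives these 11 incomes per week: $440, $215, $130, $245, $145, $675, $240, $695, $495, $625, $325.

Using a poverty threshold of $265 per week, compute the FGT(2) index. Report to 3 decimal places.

Below the line: $130, $145, $215, $240, $245 (q = 5 of N = 11).
Relative gaps: (265−130)/265 = 0.5094; (265−145)/265 = 0.4528; (265−215)/265 = 0.1887; (265−240)/265 = 0.0943; (265−245)/265 = 0.0755.
Squared: 0.2595; 0.2051; 0.0356; 0.0089; 0.0057.
Sum = 0.514774; P₂ = 0.514774 / 11 = 0.047.

0.047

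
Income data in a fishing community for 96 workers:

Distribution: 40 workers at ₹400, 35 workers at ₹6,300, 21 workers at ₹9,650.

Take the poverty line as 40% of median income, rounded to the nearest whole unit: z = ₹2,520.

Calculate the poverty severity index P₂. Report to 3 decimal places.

Incomes under z: 40×₹400 (q = 40 of N = 96).
Shortfall ratios: (2520−400)/2520 = 0.8413 (×40).
Squared: 0.7077 (×40).
Sum = 28.309398; P₂ = 28.309398 / 96 = 0.295.

0.295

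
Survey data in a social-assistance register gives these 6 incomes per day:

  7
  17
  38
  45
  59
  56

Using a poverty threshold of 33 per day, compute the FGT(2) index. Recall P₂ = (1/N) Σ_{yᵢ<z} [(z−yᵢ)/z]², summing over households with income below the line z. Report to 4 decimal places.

0.1426

Below z: 7, 17 (q = 2 of N = 6).
Normalized shortfalls: (33−7)/33 = 0.7879; (33−17)/33 = 0.4848.
Squared: 0.6208; 0.2351.
Sum = 0.855831; P₂ = 0.855831 / 6 = 0.1426.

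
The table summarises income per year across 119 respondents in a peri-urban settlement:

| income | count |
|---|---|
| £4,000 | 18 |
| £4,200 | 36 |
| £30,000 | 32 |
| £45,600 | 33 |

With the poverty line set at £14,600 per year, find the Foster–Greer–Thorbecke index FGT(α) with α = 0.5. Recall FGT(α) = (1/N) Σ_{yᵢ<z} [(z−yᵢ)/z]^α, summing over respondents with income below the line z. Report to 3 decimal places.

0.384

Below z: 18×£4,000, 36×£4,200 (q = 54 of N = 119).
Relative gaps: (14600−4000)/14600 = 0.7260 (×18); (14600−4200)/14600 = 0.7123 (×36).
Raised to α = 0.5: 0.85207 (×18); 0.84400 (×36).
Sum = 45.721149; FGT(0.5) = 45.721149 / 119 = 0.384.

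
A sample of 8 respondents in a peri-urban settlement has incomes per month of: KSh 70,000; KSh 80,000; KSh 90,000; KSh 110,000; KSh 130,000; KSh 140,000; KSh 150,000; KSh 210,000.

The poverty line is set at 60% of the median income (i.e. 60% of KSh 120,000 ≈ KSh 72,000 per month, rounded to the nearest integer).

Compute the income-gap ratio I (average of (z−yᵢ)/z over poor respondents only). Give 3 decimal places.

0.028

Below the line: KSh 70,000 (q = 1 of N = 8).
Relative gaps: 0.0278; sum = 0.027778.
I averages over the q = 1 poor units only: 0.027778 / 1 = 0.028.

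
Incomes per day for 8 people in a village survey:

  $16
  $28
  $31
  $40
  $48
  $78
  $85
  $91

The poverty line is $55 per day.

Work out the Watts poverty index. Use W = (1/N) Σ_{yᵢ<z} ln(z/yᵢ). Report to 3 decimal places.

0.367

Below the line: $16, $28, $31, $40, $48 (q = 5 of N = 8).
ln(z/y) terms: ln(55/16) = 1.2347; ln(55/28) = 0.6751; ln(55/31) = 0.5733; ln(55/40) = 0.3185; ln(55/48) = 0.1361.
W = 2.937805 / 8 = 0.367.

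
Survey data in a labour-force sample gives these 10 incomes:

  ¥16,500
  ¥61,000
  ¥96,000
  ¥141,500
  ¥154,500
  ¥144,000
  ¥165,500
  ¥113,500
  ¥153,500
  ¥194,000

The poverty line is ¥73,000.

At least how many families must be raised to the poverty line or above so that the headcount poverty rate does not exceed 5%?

2

Currently q = 2 of N = 10 are below the line (H = 0.200).
A headcount ratio of at most 5% allows at most ⌊0.05 × 10⌋ = 0 poor families.
So at least 2 − 0 = 2 must be lifted.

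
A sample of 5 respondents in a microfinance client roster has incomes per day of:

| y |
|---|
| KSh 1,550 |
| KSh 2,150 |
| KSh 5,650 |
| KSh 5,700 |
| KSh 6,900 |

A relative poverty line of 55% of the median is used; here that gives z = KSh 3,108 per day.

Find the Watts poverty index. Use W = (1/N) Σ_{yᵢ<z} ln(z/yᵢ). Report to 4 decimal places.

0.2128

Below the line: KSh 1,550, KSh 2,150 (q = 2 of N = 5).
Log gaps: ln(3108/1550) = 0.6957; ln(3108/2150) = 0.3685.
W = 1.064236 / 5 = 0.2128.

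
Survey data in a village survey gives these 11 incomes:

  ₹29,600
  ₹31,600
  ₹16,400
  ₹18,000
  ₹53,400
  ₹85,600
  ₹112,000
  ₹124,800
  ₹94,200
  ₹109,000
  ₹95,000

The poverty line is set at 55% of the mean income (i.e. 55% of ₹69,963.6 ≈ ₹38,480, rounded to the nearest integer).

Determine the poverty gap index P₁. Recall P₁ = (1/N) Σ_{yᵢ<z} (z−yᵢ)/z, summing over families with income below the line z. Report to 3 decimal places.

Poor units: ₹16,400, ₹18,000, ₹29,600, ₹31,600 (q = 4 of N = 11).
Relative gaps: (38480−16400)/38480 = 0.5738; (38480−18000)/38480 = 0.5322; (38480−29600)/38480 = 0.2308; (38480−31600)/38480 = 0.1788.
Sum of shortfalls = 1.515593; P₁ averages over all N: 1.515593 / 11 = 0.138.

0.138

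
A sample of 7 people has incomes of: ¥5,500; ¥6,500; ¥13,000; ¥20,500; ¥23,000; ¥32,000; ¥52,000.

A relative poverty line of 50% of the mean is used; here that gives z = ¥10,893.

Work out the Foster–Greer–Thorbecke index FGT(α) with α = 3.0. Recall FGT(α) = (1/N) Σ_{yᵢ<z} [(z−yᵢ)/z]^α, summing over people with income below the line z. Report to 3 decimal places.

Below the line: ¥5,500, ¥6,500 (q = 2 of N = 7).
Shortfall ratios: (10893−5500)/10893 = 0.4951; (10893−6500)/10893 = 0.4033.
Raised to α = 3.0: 0.12135; 0.06559.
Sum = 0.186943; FGT(3.0) = 0.186943 / 7 = 0.027.

0.027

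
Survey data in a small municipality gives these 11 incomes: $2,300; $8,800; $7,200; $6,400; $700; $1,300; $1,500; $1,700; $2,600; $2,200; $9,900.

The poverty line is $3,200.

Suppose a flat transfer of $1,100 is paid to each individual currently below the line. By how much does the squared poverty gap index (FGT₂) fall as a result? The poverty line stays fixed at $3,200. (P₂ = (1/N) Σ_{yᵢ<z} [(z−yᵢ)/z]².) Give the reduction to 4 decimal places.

Before: below the line — $700, $1,300, $1,500, $1,700, $2,200, $2,300, $2,600; squared poverty gap index (FGT₂) = 0.152433.
After the $1,100 transfer: below the line — $1,800, $2,400, $2,600, $2,800; squared poverty gap index (FGT₂) = 0.027699.
Reduction = 0.152433 − 0.027699 = 0.1247.

0.1247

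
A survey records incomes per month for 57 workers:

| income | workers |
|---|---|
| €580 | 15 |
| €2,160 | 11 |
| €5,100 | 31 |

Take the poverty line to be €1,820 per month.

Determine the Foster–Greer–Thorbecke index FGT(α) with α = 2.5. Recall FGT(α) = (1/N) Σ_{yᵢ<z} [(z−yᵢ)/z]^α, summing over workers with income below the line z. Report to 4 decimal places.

0.1008

Below z: 15×€580 (q = 15 of N = 57).
Normalized shortfalls: (1820−580)/1820 = 0.6813 (×15).
Raised to α = 2.5: 0.38316 (×15).
Sum = 5.747341; FGT(2.5) = 5.747341 / 57 = 0.1008.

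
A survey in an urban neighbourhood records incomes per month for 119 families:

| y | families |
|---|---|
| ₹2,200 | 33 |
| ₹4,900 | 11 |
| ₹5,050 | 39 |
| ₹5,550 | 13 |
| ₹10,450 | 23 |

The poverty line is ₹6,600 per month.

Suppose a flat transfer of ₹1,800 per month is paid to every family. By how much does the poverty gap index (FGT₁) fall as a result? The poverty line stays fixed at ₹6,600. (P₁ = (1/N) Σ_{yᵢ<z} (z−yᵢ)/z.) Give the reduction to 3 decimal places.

0.194

Before: below the line — 33×₹2,200, 11×₹4,900, 39×₹5,050, 13×₹5,550; poverty gap index (FGT₁) = 0.30303.
After the ₹1,800 transfer: below the line — 33×₹4,000; poverty gap index (FGT₁) = 0.10924.
Reduction = 0.30303 − 0.10924 = 0.194.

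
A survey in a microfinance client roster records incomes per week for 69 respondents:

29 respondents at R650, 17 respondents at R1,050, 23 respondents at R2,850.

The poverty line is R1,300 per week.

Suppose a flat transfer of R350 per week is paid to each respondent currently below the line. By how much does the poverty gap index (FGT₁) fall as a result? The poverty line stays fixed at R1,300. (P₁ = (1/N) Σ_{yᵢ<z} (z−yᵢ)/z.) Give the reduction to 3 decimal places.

Before: below the line — 29×R650, 17×R1,050; poverty gap index (FGT₁) = 0.25753.
After the R350 transfer: below the line — 29×R1,000; poverty gap index (FGT₁) = 0.09699.
Reduction = 0.25753 − 0.09699 = 0.161.

0.161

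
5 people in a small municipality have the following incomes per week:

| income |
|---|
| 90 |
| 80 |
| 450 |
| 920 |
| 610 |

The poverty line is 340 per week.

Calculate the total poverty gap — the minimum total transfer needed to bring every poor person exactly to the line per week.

Below z: 80, 90 (q = 2 of N = 5).
Individual gaps: 340−80 = 260; 340−90 = 250.
Aggregate gap = 510.

510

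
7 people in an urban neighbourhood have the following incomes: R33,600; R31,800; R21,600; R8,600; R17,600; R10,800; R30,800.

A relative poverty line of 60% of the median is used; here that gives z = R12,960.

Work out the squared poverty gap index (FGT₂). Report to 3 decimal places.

Below the line: R8,600, R10,800 (q = 2 of N = 7).
Shortfall ratios: (12960−8600)/12960 = 0.3364; (12960−10800)/12960 = 0.1667.
Squared: 0.1132; 0.0278.
Sum = 0.140956; P₂ = 0.140956 / 7 = 0.020.

0.020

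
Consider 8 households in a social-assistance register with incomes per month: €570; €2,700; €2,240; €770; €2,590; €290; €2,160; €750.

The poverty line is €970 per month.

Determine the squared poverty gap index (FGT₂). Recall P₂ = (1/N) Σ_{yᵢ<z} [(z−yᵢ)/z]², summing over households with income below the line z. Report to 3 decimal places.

Incomes under z: €290, €570, €750, €770 (q = 4 of N = 8).
Gap ratios (z−y)/z: (970−290)/970 = 0.7010; (970−570)/970 = 0.4124; (970−750)/970 = 0.2268; (970−770)/970 = 0.2062.
Squared: 0.4914; 0.1700; 0.0514; 0.0425.
Sum = 0.755447; P₂ = 0.755447 / 8 = 0.094.

0.094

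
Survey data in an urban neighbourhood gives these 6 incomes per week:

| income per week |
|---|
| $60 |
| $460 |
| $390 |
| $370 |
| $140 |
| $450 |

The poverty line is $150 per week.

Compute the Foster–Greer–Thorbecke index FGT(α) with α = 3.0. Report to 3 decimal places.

0.036

Below z: $60, $140 (q = 2 of N = 6).
Relative gaps: (150−60)/150 = 0.6000; (150−140)/150 = 0.0667.
Raised to α = 3.0: 0.21600; 0.00030.
Sum = 0.216296; FGT(3.0) = 0.216296 / 6 = 0.036.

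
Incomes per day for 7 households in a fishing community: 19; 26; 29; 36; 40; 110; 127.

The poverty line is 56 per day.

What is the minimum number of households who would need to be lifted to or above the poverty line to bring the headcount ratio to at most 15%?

4

Currently q = 5 of N = 7 are below the line (H = 0.714).
A headcount ratio of at most 15% allows at most ⌊0.15 × 7⌋ = 1 poor households.
So at least 5 − 1 = 4 must be lifted.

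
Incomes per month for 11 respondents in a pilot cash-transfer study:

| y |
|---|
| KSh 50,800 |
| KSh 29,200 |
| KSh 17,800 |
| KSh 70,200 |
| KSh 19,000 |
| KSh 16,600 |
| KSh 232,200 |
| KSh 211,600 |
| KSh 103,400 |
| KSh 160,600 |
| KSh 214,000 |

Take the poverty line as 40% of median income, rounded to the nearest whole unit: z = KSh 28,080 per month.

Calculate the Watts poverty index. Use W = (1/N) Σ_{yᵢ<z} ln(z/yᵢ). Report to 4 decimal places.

0.1247

Incomes under z: KSh 16,600, KSh 17,800, KSh 19,000 (q = 3 of N = 11).
ln(z/y) terms: ln(28080/16600) = 0.5257; ln(28080/17800) = 0.4559; ln(28080/19000) = 0.3906.
W = 1.372133 / 11 = 0.1247.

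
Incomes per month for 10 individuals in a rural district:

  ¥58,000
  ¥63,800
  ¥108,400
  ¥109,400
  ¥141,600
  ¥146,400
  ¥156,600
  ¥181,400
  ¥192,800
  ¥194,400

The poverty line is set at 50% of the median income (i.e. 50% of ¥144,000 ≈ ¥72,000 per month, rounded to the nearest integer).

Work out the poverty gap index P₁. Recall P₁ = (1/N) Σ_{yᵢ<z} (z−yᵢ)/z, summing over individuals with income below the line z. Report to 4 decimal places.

Below the line: ¥58,000, ¥63,800 (q = 2 of N = 10).
Shortfall ratios: (72000−58000)/72000 = 0.1944; (72000−63800)/72000 = 0.1139.
Sum of shortfalls = 0.308333; P₁ averages over all N: 0.308333 / 10 = 0.0308.

0.0308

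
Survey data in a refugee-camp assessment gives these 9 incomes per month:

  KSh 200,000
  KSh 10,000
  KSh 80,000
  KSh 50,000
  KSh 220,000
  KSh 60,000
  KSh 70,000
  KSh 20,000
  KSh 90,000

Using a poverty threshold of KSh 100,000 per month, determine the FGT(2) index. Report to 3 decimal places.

Below the line: KSh 10,000, KSh 20,000, KSh 50,000, KSh 60,000, KSh 70,000, KSh 80,000, KSh 90,000 (q = 7 of N = 9).
Normalized shortfalls: (100000−10000)/100000 = 0.9000; (100000−20000)/100000 = 0.8000; (100000−50000)/100000 = 0.5000; (100000−60000)/100000 = 0.4000; (100000−70000)/100000 = 0.3000; (100000−80000)/100000 = 0.2000; (100000−90000)/100000 = 0.1000.
Squared: 0.8100; 0.6400; 0.2500; 0.1600; 0.0900; 0.0400; 0.0100.
Sum = 2.000000; P₂ = 2.000000 / 9 = 0.222.

0.222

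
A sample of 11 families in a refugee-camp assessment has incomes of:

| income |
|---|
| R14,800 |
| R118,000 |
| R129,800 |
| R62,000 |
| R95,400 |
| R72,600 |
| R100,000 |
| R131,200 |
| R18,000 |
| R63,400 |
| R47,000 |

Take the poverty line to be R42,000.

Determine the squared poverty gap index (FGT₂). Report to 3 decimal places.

0.068

Poor units: R14,800, R18,000 (q = 2 of N = 11).
Shortfall ratios: (42000−14800)/42000 = 0.6476; (42000−18000)/42000 = 0.5714.
Squared: 0.4194; 0.3265.
Sum = 0.745941; P₂ = 0.745941 / 11 = 0.068.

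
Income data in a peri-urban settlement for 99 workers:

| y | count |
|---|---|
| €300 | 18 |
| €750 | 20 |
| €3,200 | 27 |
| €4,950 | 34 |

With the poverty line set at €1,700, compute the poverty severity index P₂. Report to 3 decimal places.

Incomes under z: 18×€300, 20×€750 (q = 38 of N = 99).
Relative gaps: (1700−300)/1700 = 0.8235 (×18); (1700−750)/1700 = 0.5588 (×20).
Squared: 0.6782 (×18); 0.3123 (×20).
Sum = 18.453287; P₂ = 18.453287 / 99 = 0.186.

0.186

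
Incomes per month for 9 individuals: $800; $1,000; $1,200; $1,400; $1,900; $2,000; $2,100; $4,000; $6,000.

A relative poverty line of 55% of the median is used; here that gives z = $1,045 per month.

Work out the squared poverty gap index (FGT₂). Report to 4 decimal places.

0.0063

Poor units: $800, $1,000 (q = 2 of N = 9).
Gap ratios (z−y)/z: (1045−800)/1045 = 0.2344; (1045−1000)/1045 = 0.0431.
Squared: 0.0550; 0.0019.
Sum = 0.056821; P₂ = 0.056821 / 9 = 0.0063.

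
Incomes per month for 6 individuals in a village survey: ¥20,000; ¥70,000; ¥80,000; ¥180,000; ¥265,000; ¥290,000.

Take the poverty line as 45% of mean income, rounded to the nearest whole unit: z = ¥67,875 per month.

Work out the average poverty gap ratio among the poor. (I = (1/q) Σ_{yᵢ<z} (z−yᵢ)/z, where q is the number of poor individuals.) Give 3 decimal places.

Below the line: ¥20,000 (q = 1 of N = 6).
Relative gaps: 0.7053; sum = 0.705341.
The income-gap ratio divides by q (the poor only): 0.705341 / 1 = 0.705.

0.705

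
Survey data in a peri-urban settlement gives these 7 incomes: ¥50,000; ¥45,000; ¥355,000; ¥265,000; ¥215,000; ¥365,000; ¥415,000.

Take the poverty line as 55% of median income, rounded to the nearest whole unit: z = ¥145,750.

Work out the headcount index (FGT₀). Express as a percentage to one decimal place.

2 of the 7 individuals have income below ¥145,750.
H = 2/7 = 28.6%.

28.6%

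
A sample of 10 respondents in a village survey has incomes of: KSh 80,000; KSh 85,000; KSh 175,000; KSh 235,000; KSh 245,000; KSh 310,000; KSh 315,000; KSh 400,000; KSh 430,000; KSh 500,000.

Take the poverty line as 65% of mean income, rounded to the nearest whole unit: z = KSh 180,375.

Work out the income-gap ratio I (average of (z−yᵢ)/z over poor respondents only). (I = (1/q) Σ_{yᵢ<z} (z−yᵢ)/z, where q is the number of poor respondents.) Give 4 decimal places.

0.3717

Below z: KSh 80,000, KSh 85,000, KSh 175,000 (q = 3 of N = 10).
Shortfall ratios (z−y)/z: 0.5565, 0.5288, 0.0298; sum = 1.115038.
The income-gap ratio divides by q (the poor only): 1.115038 / 3 = 0.3717.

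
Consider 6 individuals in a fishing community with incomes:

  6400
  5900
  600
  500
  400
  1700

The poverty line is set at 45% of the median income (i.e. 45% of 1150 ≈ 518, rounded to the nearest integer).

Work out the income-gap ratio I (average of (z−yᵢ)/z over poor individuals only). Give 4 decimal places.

Incomes under z: 400, 500 (q = 2 of N = 6).
Shortfall ratios (z−y)/z: 0.2278, 0.0347; sum = 0.262548.
I averages over the q = 2 poor units only: 0.262548 / 2 = 0.1313.

0.1313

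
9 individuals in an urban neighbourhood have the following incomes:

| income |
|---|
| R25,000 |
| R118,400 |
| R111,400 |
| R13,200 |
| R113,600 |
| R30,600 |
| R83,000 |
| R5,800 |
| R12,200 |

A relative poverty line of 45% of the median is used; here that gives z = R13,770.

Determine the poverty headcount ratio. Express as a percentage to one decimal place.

3 of the 9 individuals have income below R13,770.
H = 3/9 = 33.3%.

33.3%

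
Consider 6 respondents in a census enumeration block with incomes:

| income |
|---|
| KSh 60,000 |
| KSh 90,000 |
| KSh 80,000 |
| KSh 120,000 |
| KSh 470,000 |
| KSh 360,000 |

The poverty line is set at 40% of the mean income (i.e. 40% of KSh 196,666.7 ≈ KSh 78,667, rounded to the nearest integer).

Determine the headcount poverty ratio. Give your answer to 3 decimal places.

0.167

1 of the 6 respondents have income below KSh 78,667.
H = 1/6 = 0.167.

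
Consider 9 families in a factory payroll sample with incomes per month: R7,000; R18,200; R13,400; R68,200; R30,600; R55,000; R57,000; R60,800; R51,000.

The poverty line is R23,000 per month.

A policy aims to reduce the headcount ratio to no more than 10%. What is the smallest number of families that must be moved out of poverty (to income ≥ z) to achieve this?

Currently q = 3 of N = 9 are below the line (H = 0.333).
A headcount ratio of at most 10% allows at most ⌊0.10 × 9⌋ = 0 poor families.
So at least 3 − 0 = 3 must be lifted.

3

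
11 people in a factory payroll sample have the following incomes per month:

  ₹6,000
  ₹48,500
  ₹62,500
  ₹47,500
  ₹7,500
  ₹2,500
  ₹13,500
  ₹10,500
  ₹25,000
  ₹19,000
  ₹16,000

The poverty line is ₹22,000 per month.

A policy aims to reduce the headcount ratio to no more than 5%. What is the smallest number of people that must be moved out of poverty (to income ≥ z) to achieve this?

Currently q = 7 of N = 11 are below the line (H = 0.636).
A headcount ratio of at most 5% allows at most ⌊0.05 × 11⌋ = 0 poor people.
So at least 7 − 0 = 7 must be lifted.

7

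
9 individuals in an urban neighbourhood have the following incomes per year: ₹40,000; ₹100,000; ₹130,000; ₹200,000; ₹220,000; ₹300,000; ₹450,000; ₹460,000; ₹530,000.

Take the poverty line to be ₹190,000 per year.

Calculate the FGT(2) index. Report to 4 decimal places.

0.1053

Below the line: ₹40,000, ₹100,000, ₹130,000 (q = 3 of N = 9).
Shortfall ratios: (190000−40000)/190000 = 0.7895; (190000−100000)/190000 = 0.4737; (190000−130000)/190000 = 0.3158.
Squared: 0.6233; 0.2244; 0.0997.
Sum = 0.947368; P₂ = 0.947368 / 9 = 0.1053.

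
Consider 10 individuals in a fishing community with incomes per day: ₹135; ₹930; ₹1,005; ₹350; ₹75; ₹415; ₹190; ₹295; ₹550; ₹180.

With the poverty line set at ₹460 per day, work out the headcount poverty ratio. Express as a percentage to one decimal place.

7 of the 10 individuals have income below ₹460.
H = 7/10 = 70.0%.

70.0%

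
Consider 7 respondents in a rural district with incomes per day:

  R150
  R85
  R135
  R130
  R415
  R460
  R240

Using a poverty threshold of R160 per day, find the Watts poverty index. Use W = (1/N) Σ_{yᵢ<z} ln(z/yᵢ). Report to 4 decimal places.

0.1535

Below z: R85, R130, R135, R150 (q = 4 of N = 7).
Log gaps: ln(160/85) = 0.6325; ln(160/130) = 0.2076; ln(160/135) = 0.1699; ln(160/150) = 0.0645.
W = 1.074599 / 7 = 0.1535.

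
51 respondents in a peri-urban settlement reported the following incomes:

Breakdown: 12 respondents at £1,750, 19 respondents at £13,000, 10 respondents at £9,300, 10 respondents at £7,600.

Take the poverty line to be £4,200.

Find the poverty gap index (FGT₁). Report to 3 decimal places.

0.137

Incomes under z: 12×£1,750 (q = 12 of N = 51).
Gap ratios (z−y)/z: (4200−1750)/4200 = 0.5833 (×12).
Sum of shortfalls = 7.000000; P₁ averages over all N: 7.000000 / 51 = 0.137.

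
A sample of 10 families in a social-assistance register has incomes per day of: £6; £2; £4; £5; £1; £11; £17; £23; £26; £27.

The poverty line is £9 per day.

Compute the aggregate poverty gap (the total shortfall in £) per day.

£27

Incomes under z: £1, £2, £4, £5, £6 (q = 5 of N = 10).
Individual gaps: 9−1 = 8; 9−2 = 7; 9−4 = 5; 9−5 = 4; 9−6 = 3.
Aggregate gap = £27.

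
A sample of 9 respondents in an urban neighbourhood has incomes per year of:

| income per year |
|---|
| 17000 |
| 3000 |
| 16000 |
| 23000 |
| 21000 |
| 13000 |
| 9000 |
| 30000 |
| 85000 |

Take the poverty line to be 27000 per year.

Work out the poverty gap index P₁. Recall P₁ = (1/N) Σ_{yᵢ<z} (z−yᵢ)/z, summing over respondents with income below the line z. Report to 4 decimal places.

Incomes under z: 3000, 9000, 13000, 16000, 17000, 21000, 23000 (q = 7 of N = 9).
Shortfall ratios: (27000−3000)/27000 = 0.8889; (27000−9000)/27000 = 0.6667; (27000−13000)/27000 = 0.5185; (27000−16000)/27000 = 0.4074; (27000−17000)/27000 = 0.3704; (27000−21000)/27000 = 0.2222; (27000−23000)/27000 = 0.1481.
Sum of shortfalls = 3.222222; P₁ averages over all N: 3.222222 / 9 = 0.3580.

0.3580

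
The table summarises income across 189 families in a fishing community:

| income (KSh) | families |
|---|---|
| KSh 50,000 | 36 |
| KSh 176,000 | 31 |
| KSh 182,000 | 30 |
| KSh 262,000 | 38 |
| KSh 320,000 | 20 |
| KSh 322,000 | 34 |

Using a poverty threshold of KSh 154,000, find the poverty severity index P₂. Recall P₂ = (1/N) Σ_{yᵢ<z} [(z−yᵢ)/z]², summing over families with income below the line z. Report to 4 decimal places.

0.0869

Below z: 36×KSh 50,000 (q = 36 of N = 189).
Relative gaps: (154000−50000)/154000 = 0.6753 (×36).
Squared: 0.4561 (×36).
Sum = 16.418283; P₂ = 16.418283 / 189 = 0.0869.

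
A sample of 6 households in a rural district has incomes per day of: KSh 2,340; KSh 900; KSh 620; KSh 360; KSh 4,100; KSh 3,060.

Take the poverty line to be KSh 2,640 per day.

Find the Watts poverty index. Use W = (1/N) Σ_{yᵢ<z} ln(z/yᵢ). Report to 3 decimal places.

Below the line: KSh 360, KSh 620, KSh 900, KSh 2,340 (q = 4 of N = 6).
Log gaps: ln(2640/360) = 1.9924; ln(2640/620) = 1.4488; ln(2640/900) = 1.0761; ln(2640/2340) = 0.1206.
W = 4.638012 / 6 = 0.773.

0.773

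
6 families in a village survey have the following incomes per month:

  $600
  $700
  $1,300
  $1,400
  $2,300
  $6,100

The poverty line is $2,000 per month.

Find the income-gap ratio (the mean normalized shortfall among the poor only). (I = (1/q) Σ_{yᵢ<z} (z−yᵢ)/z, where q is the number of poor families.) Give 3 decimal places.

Poor units: $600, $700, $1,300, $1,400 (q = 4 of N = 6).
Shortfall ratios (z−y)/z: 0.7000, 0.6500, 0.3500, 0.3000; sum = 2.000000.
The income-gap ratio divides by q (the poor only): 2.000000 / 4 = 0.500.

0.500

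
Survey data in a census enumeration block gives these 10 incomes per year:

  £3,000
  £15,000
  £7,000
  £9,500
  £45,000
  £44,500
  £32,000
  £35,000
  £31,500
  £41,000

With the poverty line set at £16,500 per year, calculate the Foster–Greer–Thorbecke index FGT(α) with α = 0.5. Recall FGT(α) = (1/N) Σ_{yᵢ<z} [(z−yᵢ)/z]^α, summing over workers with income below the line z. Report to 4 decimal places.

Below z: £3,000, £7,000, £9,500, £15,000 (q = 4 of N = 10).
Gap ratios (z−y)/z: (16500−3000)/16500 = 0.8182; (16500−7000)/16500 = 0.5758; (16500−9500)/16500 = 0.4242; (16500−15000)/16500 = 0.0909.
Raised to α = 0.5: 0.90453; 0.75879; 0.65134; 0.30151.
Sum = 2.616171; FGT(0.5) = 2.616171 / 10 = 0.2616.

0.2616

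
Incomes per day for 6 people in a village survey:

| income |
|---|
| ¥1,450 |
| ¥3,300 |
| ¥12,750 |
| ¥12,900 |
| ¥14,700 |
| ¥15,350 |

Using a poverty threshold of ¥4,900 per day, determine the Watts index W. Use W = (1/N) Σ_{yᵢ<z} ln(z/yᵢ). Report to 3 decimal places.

Below z: ¥1,450, ¥3,300 (q = 2 of N = 6).
Log shortfalls: ln(4900/1450) = 1.2177; ln(4900/3300) = 0.3953.
W = 1.612984 / 6 = 0.269.

0.269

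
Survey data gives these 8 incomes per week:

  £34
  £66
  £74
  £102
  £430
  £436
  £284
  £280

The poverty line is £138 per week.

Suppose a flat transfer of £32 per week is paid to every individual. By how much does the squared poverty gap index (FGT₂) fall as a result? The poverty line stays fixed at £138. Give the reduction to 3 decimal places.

0.089

Before: below the line — £34, £66, £74, £102; squared poverty gap index (FGT₂) = 0.14041.
After the £32 transfer: below the line — £66, £98, £106, £134; squared poverty gap index (FGT₂) = 0.05135.
Reduction = 0.14041 − 0.05135 = 0.089.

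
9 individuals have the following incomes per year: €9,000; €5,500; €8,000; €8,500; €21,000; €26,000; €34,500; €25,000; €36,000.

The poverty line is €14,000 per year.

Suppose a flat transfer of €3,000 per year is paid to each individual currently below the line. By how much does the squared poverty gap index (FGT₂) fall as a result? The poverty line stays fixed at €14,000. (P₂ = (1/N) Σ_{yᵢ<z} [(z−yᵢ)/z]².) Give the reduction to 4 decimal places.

0.0646

Before: below the line — €5,500, €8,000, €8,500, €9,000; squared poverty gap index (FGT₂) = 0.092687.
After the €3,000 transfer: below the line — €8,500, €11,000, €11,500, €12,000; squared poverty gap index (FGT₂) = 0.028061.
Reduction = 0.092687 − 0.028061 = 0.0646.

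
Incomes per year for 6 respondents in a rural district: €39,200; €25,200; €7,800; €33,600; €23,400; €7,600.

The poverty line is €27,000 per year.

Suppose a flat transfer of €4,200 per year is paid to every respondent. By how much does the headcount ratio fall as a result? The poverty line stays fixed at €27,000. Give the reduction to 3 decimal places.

0.333

Before: below the line — €7,600, €7,800, €23,400, €25,200; headcount ratio = 0.66667.
After the €4,200 transfer: below the line — €11,800, €12,000; headcount ratio = 0.33333.
Reduction = 0.66667 − 0.33333 = 0.333.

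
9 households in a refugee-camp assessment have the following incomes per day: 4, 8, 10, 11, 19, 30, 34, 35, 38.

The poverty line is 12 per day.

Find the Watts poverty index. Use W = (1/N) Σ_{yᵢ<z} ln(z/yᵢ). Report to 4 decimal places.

0.1970

Poor units: 4, 8, 10, 11 (q = 4 of N = 9).
Log shortfalls: ln(12/4) = 1.0986; ln(12/8) = 0.4055; ln(12/10) = 0.1823; ln(12/11) = 0.0870.
W = 1.773410 / 9 = 0.1970.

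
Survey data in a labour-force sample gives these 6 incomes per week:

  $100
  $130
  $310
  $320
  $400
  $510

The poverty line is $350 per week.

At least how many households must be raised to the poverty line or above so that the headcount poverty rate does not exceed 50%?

1

Currently q = 4 of N = 6 are below the line (H = 0.667).
A headcount ratio of at most 50% allows at most ⌊0.50 × 6⌋ = 3 poor households.
So at least 4 − 3 = 1 must be lifted.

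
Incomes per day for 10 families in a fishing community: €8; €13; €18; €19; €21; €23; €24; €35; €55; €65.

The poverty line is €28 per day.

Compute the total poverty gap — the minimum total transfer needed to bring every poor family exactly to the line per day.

Below the line: €8, €13, €18, €19, €21, €23, €24 (q = 7 of N = 10).
Individual gaps: 28−8 = 20; 28−13 = 15; 28−18 = 10; 28−19 = 9; 28−21 = 7; 28−23 = 5; 28−24 = 4.
Aggregate gap = €70.

€70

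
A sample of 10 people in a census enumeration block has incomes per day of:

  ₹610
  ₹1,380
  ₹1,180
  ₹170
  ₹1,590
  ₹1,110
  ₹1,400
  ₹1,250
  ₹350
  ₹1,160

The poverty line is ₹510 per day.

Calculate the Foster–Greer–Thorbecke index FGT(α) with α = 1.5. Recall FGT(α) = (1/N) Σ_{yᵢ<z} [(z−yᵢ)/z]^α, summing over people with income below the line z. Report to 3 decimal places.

0.072

Poor units: ₹170, ₹350 (q = 2 of N = 10).
Gap ratios (z−y)/z: (510−170)/510 = 0.6667; (510−350)/510 = 0.3137.
Raised to α = 1.5: 0.54433; 0.17572.
Sum = 0.720052; FGT(1.5) = 0.720052 / 10 = 0.072.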